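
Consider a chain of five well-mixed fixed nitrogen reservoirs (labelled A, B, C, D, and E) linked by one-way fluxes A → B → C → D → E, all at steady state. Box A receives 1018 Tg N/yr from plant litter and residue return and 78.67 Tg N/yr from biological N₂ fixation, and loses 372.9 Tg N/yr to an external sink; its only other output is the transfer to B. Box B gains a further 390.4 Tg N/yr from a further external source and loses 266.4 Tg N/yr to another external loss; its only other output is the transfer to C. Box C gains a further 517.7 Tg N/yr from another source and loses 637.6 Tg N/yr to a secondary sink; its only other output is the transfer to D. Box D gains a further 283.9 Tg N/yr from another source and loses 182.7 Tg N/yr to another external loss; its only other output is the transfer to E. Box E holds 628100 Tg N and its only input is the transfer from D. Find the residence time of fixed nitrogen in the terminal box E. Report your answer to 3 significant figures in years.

Box A: F(A→B) = (1018 + 78.67) − 372.9 = 723.77 Tg N/yr.
Box B: F(B→C) = (723.77 + 390.4) − 266.4 = 847.77 Tg N/yr.
Box C: F(C→D) = (847.77 + 517.7) − 637.6 = 727.87 Tg N/yr.
Box D: F(D→E) = (727.87 + 283.9) − 182.7 = 829.07 Tg N/yr.
Box E throughput = its input = 829.07 Tg N/yr; τ = 628100 / 829.07 = 757.6 yr.

758 yr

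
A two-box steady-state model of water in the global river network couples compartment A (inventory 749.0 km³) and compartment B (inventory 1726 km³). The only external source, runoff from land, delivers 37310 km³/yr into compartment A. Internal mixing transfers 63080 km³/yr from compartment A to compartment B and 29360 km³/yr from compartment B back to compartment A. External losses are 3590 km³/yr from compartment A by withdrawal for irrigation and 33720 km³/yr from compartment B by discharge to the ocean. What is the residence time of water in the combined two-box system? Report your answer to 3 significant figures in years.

For the system as a whole, the A↔B exchange is internal and contributes nothing to the throughput; only the external sinks remove mass.
M_total = 749.0 + 1726 = 2475.0 km³.
ΣF_external_out = 3590 + 33720 = 37310 km³/yr.
τ = M_total / ΣF_ext = 2475.0 / 37310 = 0.06634 yr.

0.0663 yr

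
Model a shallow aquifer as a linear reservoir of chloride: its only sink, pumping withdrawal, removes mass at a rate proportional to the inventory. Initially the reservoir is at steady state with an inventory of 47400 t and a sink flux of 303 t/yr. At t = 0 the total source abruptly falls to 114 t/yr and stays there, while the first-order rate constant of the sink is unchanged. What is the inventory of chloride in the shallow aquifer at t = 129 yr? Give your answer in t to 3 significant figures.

30800 t

The sink rate constant is k = F₀/M₀ = 303/47400 = 0.006392 yr⁻¹.
Solving dM/dt = F₁ − kM with M(0) = M₀ gives M(t) = F₁/k + (M₀ − F₁/k)·e^(−kt).
F₁/k = 114/0.006392 = 17834 t; kt = 0.006392 × 129 = 0.8246, e^(−kt) = 0.4384.
M(129) = 17834 + (47400 − 17834) × 0.4384 = 17834 + 12960 = 30796 t.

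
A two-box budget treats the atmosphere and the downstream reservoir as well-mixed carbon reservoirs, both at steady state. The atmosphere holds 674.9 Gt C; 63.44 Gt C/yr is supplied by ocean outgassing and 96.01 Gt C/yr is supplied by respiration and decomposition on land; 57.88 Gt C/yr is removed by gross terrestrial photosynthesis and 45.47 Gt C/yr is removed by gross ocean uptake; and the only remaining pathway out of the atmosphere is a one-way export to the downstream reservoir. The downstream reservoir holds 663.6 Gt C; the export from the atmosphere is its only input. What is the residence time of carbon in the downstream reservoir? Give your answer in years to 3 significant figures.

11.8 yr

Balance the atmosphere: ΣF_in = 63.44 + 96.01 = 159.45 Gt C/yr.
Export to the downstream reservoir = ΣF_in − (57.88 + 45.47) = 56.100 Gt C/yr.
At steady state the output of the downstream reservoir equals its input, 56.100 Gt C/yr.
τ = M / F = 663.6 / 56.100 = 11.83 yr.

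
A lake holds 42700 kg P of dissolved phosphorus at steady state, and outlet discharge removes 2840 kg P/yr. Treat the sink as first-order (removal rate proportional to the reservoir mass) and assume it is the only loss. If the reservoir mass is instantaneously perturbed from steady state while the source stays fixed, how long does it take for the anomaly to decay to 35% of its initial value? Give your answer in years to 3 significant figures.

15.8 yr

For a linear reservoir the anomaly decays as exp(−t/τ) with τ = M/F = 42700/2840 = 15.04 yr.
exp(−t/τ) = 0.35 ⇒ t = −τ ln(0.35) = 15.04 × 1.050 = 15.78 yr.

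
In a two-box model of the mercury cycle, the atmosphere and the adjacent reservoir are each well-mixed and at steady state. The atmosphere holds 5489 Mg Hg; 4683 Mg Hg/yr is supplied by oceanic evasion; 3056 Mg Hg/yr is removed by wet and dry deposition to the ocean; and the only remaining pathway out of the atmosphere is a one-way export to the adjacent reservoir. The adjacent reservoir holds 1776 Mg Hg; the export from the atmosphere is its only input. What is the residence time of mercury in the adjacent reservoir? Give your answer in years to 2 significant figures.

Balance the atmosphere: ΣF_in = 4683.0 Mg Hg/yr.
Export to the adjacent reservoir = ΣF_in − (3056) = 1627.0 Mg Hg/yr.
At steady state the output of the adjacent reservoir equals its input, 1627.0 Mg Hg/yr.
τ = M / F = 1776 / 1627.0 = 1.092 yr.

1.1 yr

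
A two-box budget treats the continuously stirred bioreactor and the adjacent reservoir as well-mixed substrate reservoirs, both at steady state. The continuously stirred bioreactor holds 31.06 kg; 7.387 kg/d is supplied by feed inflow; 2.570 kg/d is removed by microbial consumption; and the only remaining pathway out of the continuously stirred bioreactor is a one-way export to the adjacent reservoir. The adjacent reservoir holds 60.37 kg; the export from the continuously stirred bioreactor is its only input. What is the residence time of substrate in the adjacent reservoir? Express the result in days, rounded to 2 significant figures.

13 d

Balance the continuously stirred bioreactor: ΣF_in = 7.3870 kg/d.
Export to the adjacent reservoir = ΣF_in − (2.570) = 4.8170 kg/d.
At steady state the output of the adjacent reservoir equals its input, 4.8170 kg/d.
τ = M / F = 60.37 / 4.8170 = 12.53 d.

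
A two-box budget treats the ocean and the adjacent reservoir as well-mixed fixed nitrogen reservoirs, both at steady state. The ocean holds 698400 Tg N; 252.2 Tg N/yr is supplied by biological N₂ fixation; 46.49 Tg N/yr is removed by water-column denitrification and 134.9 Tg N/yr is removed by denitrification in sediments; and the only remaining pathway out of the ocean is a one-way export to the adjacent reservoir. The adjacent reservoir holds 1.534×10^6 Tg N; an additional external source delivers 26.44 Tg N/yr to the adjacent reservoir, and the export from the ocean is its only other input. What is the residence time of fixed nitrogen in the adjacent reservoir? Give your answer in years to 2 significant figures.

16000 yr

Balance the ocean: ΣF_in = 252.20 Tg N/yr.
Export to the adjacent reservoir = ΣF_in − (46.49 + 134.9) = 70.810 Tg N/yr.
Total input to the adjacent reservoir = 70.810 + 26.44 = 97.250 Tg N/yr; at steady state this equals its total output.
τ = M / F = 1.534×10^6 / 97.250 = 15770 yr.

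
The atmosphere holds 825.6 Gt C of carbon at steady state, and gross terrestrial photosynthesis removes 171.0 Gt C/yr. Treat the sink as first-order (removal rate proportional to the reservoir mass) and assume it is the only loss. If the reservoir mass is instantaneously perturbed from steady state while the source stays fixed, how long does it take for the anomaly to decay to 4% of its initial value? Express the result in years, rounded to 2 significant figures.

16 yr

For a linear reservoir the anomaly decays as exp(−t/τ) with τ = M/F = 825.6/171.0 = 4.828 yr.
exp(−t/τ) = 0.04 ⇒ t = −τ ln(0.04) = 4.828 × 3.219 = 15.54 yr.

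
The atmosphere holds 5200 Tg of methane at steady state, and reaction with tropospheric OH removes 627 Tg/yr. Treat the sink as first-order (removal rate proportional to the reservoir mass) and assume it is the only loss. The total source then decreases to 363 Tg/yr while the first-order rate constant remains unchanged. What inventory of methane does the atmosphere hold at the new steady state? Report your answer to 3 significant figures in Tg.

3010 Tg

Rate constant k = F/M = 627 / 5200 = 0.1206 yr⁻¹.
At the new steady state, source = k·M_new ⇒ M_new = 363 / 0.1206 = 3011 Tg.
(Equivalently M_new = M × F_new/F_old = 5200 × 363/627.)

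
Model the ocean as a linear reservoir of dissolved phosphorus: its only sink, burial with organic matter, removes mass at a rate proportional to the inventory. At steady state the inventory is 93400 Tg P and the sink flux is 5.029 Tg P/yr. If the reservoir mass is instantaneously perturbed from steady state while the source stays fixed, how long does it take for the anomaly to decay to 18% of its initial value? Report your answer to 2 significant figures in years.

For a linear reservoir the anomaly decays as exp(−t/τ) with τ = M/F = 93400/5.029 = 18570 yr.
exp(−t/τ) = 0.18 ⇒ t = −τ ln(0.18) = 18570 × 1.715 = 31850 yr.

32000 yr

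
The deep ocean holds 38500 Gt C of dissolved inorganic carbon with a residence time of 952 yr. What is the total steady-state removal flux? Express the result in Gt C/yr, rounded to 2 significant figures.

F = M / τ = 38500 / 952 = 40.44 Gt C/yr.

40 Gt C/yr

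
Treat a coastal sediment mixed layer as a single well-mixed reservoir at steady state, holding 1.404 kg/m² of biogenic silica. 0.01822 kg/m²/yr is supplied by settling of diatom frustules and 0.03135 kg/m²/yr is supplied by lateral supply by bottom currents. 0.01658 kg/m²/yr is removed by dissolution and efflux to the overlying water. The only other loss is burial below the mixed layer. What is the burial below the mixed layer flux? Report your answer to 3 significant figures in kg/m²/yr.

At steady state ΣF_in = ΣF_out.
ΣF_in = 0.01822 + 0.03135 = 0.049570 kg/m²/yr.
Burial below the mixed layer flux = ΣF_in − (0.01658) = 0.049570 − 0.01658 = 0.03299 kg/m²/yr.

0.0330 kg/m²/yr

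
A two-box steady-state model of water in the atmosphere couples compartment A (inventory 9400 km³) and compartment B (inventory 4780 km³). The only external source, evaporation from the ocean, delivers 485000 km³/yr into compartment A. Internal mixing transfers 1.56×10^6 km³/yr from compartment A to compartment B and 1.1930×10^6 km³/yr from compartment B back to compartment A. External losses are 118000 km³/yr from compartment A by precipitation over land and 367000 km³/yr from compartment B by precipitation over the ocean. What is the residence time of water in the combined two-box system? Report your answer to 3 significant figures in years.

0.0292 yr

For the system as a whole, the A↔B exchange is internal and contributes nothing to the throughput; only the external sinks remove mass.
M_total = 9400 + 4780 = 14180 km³.
ΣF_external_out = 118000 + 367000 = 485000 km³/yr.
τ = M_total / ΣF_ext = 14180 / 485000 = 0.02924 yr.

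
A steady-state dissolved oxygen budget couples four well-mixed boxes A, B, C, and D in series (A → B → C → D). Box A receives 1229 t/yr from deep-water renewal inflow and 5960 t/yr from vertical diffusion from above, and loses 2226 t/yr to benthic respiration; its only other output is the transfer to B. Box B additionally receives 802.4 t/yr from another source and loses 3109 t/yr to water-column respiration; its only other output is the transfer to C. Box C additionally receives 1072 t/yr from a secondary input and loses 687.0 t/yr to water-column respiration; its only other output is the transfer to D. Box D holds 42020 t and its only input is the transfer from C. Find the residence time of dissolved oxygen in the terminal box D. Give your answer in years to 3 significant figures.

Box A: F(A→B) = (1229 + 5960) − 2226 = 4963.0 t/yr.
Box B: F(B→C) = (4963.0 + 802.4) − 3109 = 2656.4 t/yr.
Box C: F(C→D) = (2656.4 + 1072) − 687.0 = 3041.4 t/yr.
Box D throughput = its input = 3041.4 t/yr; τ = 42020 / 3041.4 = 13.82 yr.

13.8 yr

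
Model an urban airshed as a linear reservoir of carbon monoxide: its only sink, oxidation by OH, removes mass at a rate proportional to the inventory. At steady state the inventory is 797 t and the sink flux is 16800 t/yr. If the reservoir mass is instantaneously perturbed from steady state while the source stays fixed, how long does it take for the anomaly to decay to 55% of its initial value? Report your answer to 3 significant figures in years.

0.0284 yr

For a linear reservoir the anomaly decays as exp(−t/τ) with τ = M/F = 797/16800 = 0.04744 yr.
exp(−t/τ) = 0.55 ⇒ t = −τ ln(0.55) = 0.04744 × 0.5978 = 0.02836 yr.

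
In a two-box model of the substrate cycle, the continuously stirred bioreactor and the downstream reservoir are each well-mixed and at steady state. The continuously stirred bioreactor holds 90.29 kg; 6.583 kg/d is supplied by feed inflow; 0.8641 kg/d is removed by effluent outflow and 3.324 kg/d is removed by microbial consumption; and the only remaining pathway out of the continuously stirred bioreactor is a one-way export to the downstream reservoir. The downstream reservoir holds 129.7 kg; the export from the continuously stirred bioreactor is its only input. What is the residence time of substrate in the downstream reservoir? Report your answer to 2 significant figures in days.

54 d

Balance the continuously stirred bioreactor: ΣF_in = 6.5830 kg/d.
Export to the downstream reservoir = ΣF_in − (0.8641 + 3.324) = 2.3949 kg/d.
At steady state the output of the downstream reservoir equals its input, 2.3949 kg/d.
τ = M / F = 129.7 / 2.3949 = 54.16 d.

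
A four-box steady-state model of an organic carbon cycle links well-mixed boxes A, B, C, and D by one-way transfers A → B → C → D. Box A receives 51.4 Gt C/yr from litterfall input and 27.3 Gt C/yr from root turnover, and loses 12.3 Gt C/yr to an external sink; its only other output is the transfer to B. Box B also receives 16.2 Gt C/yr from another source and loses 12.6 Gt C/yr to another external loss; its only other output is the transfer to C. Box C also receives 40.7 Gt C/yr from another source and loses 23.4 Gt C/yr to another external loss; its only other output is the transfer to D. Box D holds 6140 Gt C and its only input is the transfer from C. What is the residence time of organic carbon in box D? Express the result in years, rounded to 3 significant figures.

Box A: F(A→B) = (51.4 + 27.3) − 12.3 = 66.400 Gt C/yr.
Box B: F(B→C) = (66.400 + 16.2) − 12.6 = 70.000 Gt C/yr.
Box C: F(C→D) = (70.000 + 40.7) − 23.4 = 87.300 Gt C/yr.
Box D throughput = its input = 87.300 Gt C/yr; τ = 6140 / 87.300 = 70.33 yr.

70.3 yr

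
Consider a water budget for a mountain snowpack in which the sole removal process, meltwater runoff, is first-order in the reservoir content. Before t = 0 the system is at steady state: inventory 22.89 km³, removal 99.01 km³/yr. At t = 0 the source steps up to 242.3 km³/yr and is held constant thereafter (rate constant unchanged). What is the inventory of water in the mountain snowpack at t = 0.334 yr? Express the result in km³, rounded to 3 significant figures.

The sink rate constant is k = F₀/M₀ = 99.01/22.89 = 4.325 yr⁻¹.
Solving dM/dt = F₁ − kM with M(0) = M₀ gives M(t) = F₁/k + (M₀ − F₁/k)·e^(−kt).
F₁/k = 242.3/4.325 = 56.017 km³; kt = 4.325 × 0.334 = 1.445, e^(−kt) = 0.2358.
M(0.334) = 56.017 + (22.89 − 56.017) × 0.2358 = 56.017 − 7.812 = 48.205 km³.

48.2 km³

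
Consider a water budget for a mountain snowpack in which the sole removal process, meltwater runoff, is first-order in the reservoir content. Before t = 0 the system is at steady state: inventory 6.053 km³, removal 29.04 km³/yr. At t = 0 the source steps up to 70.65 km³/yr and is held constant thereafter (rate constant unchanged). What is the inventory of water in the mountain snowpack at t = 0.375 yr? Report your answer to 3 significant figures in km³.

13.3 km³

The sink rate constant is k = F₀/M₀ = 29.04/6.053 = 4.798 yr⁻¹.
Solving dM/dt = F₁ − kM with M(0) = M₀ gives M(t) = F₁/k + (M₀ − F₁/k)·e^(−kt).
F₁/k = 70.65/4.798 = 14.726 km³; kt = 4.798 × 0.375 = 1.799, e^(−kt) = 0.1654.
M(0.375) = 14.726 + (6.053 − 14.726) × 0.1654 = 14.726 − 1.435 = 13.291 km³.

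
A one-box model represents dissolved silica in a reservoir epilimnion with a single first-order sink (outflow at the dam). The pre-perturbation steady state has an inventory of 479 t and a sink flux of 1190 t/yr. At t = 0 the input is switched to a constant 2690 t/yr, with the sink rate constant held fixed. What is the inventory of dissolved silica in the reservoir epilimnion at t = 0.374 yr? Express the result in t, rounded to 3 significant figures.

844 t

The sink rate constant is k = F₀/M₀ = 1190/479 = 2.484 yr⁻¹.
Solving dM/dt = F₁ − kM with M(0) = M₀ gives M(t) = F₁/k + (M₀ − F₁/k)·e^(−kt).
F₁/k = 2690/2.484 = 1082.8 t; kt = 2.484 × 0.374 = 0.9291, e^(−kt) = 0.3949.
M(0.374) = 1082.8 + (479 − 1082.8) × 0.3949 = 1082.8 − 238.4 = 844.35 t.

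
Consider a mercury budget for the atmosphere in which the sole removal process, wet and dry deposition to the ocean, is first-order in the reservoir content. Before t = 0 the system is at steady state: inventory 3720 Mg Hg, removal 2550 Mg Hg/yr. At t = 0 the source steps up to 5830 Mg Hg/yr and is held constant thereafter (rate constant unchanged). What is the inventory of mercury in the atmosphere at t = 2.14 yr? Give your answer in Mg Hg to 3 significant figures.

The sink rate constant is k = F₀/M₀ = 2550/3720 = 0.6855 yr⁻¹.
Solving dM/dt = F₁ − kM with M(0) = M₀ gives M(t) = F₁/k + (M₀ − F₁/k)·e^(−kt).
F₁/k = 5830/0.6855 = 8504.9 Mg Hg; kt = 0.6855 × 2.14 = 1.467, e^(−kt) = 0.2306.
M(2.14) = 8504.9 + (3720 − 8504.9) × 0.2306 = 8504.9 − 1104 = 7401.4 Mg Hg.

7400 Mg Hg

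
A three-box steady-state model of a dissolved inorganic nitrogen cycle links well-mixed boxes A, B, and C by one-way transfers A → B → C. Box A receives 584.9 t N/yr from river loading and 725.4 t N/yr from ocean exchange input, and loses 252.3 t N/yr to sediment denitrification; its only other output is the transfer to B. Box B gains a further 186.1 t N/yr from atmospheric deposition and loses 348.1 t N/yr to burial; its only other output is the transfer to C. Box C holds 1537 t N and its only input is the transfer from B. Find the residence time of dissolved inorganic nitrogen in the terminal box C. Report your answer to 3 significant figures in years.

Box A: F(A→B) = (584.9 + 725.4) − 252.3 = 1058.0 t N/yr.
Box B: F(B→C) = (1058.0 + 186.1) − 348.1 = 896.00 t N/yr.
Box C throughput = its input = 896.00 t N/yr; τ = 1537 / 896.00 = 1.715 yr.

1.72 yr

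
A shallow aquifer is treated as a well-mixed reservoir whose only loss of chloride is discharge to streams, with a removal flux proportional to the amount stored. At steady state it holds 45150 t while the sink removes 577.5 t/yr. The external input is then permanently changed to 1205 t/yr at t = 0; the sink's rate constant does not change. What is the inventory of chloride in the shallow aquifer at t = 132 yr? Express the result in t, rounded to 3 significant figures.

τ = M₀/F₀ = 45150/577.5 = 78.18 yr; rate constant k = 1/τ.
New steady state M_∞ = F₁/k = F₁·τ = 1205 × 78.18 = 94209 t.
M(t) = M_∞ + (M₀ − M_∞)·e^(−t/τ); t/τ = 132/78.18 = 1.688, so e^(−t/τ) = 0.1848.
M(t) = 94209 − 49060 × 0.1848 = 85142 t.

85100 t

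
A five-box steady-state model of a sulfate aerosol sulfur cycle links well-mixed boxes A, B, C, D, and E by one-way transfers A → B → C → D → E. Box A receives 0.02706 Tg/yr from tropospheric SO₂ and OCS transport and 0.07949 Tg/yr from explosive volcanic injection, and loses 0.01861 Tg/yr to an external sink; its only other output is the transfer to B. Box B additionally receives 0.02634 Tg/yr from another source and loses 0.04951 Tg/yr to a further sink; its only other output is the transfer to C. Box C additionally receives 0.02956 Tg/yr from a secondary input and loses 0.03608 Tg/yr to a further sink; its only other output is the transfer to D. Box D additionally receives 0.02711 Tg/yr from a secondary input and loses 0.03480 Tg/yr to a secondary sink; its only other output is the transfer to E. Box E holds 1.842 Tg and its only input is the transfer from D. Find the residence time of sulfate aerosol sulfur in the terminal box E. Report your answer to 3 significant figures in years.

36.4 yr

Box A: F(A→B) = (0.02706 + 0.07949) − 0.01861 = 0.087940 Tg/yr.
Box B: F(B→C) = (0.087940 + 0.02634) − 0.04951 = 0.064770 Tg/yr.
Box C: F(C→D) = (0.064770 + 0.02956) − 0.03608 = 0.058250 Tg/yr.
Box D: F(D→E) = (0.058250 + 0.02711) − 0.03480 = 0.050560 Tg/yr.
Box E throughput = its input = 0.050560 Tg/yr; τ = 1.842 / 0.050560 = 36.43 yr.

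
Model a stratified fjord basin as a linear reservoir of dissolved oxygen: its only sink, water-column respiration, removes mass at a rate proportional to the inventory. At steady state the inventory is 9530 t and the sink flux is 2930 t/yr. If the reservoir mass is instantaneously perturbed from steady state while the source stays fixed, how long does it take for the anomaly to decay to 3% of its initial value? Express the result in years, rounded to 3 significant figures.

For a linear reservoir the anomaly decays as exp(−t/τ) with τ = M/F = 9530/2930 = 3.253 yr.
exp(−t/τ) = 0.03 ⇒ t = −τ ln(0.03) = 3.253 × 3.507 = 11.41 yr.

11.4 yr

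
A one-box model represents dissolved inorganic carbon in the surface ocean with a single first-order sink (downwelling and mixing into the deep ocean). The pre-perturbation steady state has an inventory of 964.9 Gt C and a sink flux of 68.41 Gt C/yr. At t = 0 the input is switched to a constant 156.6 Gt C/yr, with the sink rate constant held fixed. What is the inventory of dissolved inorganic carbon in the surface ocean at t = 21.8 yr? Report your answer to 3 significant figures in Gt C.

1940 Gt C

Residence time τ = M₀/F₀ = 14.10 yr. The eventual steady state is M_∞ = M₀·(F₁/F₀) = 964.9 × 156.6/68.41 = 2208.8 Gt C.
The anomaly ΔM(t) = M(t) − M_∞ decays as ΔM₀·e^(−t/τ) with ΔM₀ = 964.9 − 2208.8 = −1244 Gt C.
At t = 21.8 yr, e^(−t/τ) = e^(−1.546) = 0.2132, so ΔM = −265.2 Gt C and M = 2208.8 − 265.2 = 1943.6 Gt C.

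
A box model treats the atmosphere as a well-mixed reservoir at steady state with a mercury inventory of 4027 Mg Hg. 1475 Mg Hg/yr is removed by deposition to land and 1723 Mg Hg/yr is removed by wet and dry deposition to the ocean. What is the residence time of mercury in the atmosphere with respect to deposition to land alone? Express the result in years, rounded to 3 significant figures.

2.73 yr

Residence time with respect to a single sink: τ = M / F_sink.
τ = 4027 / 1475 = 2.730 yr.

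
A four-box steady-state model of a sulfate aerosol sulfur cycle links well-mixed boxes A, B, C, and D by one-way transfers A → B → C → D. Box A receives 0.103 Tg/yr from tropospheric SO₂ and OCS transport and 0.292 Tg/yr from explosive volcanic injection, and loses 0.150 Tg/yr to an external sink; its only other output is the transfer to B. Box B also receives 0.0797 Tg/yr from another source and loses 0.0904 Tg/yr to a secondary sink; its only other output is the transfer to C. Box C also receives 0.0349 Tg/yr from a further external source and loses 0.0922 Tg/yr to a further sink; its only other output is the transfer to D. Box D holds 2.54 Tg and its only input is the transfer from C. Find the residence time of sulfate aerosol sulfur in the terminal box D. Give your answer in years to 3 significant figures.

14.4 yr

Box A: F(A→B) = (0.103 + 0.292) − 0.150 = 0.24500 Tg/yr.
Box B: F(B→C) = (0.24500 + 0.0797) − 0.0904 = 0.23430 Tg/yr.
Box C: F(C→D) = (0.23430 + 0.0349) − 0.0922 = 0.17700 Tg/yr.
Box D throughput = its input = 0.17700 Tg/yr; τ = 2.54 / 0.17700 = 14.35 yr.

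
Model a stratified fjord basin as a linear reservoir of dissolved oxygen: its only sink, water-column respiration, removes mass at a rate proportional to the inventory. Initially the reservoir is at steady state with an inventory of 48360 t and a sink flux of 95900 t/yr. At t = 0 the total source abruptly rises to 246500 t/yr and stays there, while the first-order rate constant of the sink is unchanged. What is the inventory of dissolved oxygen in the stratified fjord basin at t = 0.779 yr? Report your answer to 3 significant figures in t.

108000 t

Residence time τ = M₀/F₀ = 0.5043 yr. The eventual steady state is M_∞ = M₀·(F₁/F₀) = 48360 × 246500/95900 = 124300 t.
The anomaly ΔM(t) = M(t) − M_∞ decays as ΔM₀·e^(−t/τ) with ΔM₀ = 48360 − 124300 = −75940 t.
At t = 0.779 yr, e^(−t/τ) = e^(−1.545) = 0.2134, so ΔM = −16200 t and M = 124300 − 16200 = 108100 t.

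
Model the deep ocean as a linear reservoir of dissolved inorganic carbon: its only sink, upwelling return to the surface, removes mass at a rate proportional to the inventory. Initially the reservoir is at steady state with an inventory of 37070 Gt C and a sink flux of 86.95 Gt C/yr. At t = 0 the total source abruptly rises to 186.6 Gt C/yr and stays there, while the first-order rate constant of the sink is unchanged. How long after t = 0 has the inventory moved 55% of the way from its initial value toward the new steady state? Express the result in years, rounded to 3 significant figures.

340 yr

τ = M₀/F₀ = 37070/86.95 = 426.3 yr.
The remaining gap fraction is e^(−t/τ); 55% covered ⇒ e^(−t/τ) = 0.450.
t = −τ ln(0.450) = 426.3 × 0.7985 = 340.4 yr.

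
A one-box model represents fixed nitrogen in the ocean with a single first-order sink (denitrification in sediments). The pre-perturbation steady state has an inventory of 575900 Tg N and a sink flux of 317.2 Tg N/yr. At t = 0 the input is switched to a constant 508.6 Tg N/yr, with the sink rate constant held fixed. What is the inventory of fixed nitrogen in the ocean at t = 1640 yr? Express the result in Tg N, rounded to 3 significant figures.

783000 Tg N

τ = M₀/F₀ = 575900/317.2 = 1816 yr; rate constant k = 1/τ.
New steady state M_∞ = F₁/k = F₁·τ = 508.6 × 1816 = 923400 Tg N.
M(t) = M_∞ + (M₀ − M_∞)·e^(−t/τ); t/τ = 1640/1816 = 0.9033, so e^(−t/τ) = 0.4052.
M(t) = 923400 − 347500 × 0.4052 = 782580 Tg N.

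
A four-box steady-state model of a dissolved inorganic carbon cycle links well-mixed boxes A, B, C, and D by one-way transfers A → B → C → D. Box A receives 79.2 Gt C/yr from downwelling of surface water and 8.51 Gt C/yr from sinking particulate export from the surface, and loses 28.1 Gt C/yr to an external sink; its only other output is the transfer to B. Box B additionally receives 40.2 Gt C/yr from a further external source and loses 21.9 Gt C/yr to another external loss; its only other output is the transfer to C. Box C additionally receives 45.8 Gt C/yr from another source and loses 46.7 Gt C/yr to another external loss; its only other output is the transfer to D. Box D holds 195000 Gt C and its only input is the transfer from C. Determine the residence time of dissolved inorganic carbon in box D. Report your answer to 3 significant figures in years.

Box A: F(A→B) = (79.2 + 8.51) − 28.1 = 59.610 Gt C/yr.
Box B: F(B→C) = (59.610 + 40.2) − 21.9 = 77.910 Gt C/yr.
Box C: F(C→D) = (77.910 + 45.8) − 46.7 = 77.010 Gt C/yr.
Box D throughput = its input = 77.010 Gt C/yr; τ = 195000 / 77.010 = 2532 yr.

2530 yr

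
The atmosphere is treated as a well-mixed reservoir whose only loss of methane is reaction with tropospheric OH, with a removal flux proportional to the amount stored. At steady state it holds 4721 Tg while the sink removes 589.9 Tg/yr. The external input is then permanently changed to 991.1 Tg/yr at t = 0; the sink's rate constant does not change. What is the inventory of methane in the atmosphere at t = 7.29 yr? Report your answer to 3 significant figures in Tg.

6640 Tg

The sink rate constant is k = F₀/M₀ = 589.9/4721 = 0.1250 yr⁻¹.
Solving dM/dt = F₁ − kM with M(0) = M₀ gives M(t) = F₁/k + (M₀ − F₁/k)·e^(−kt).
F₁/k = 991.1/0.1250 = 7931.8 Tg; kt = 0.1250 × 7.29 = 0.9109, e^(−kt) = 0.4022.
M(7.29) = 7931.8 + (4721 − 7931.8) × 0.4022 = 7931.8 − 1291 = 6640.6 Tg.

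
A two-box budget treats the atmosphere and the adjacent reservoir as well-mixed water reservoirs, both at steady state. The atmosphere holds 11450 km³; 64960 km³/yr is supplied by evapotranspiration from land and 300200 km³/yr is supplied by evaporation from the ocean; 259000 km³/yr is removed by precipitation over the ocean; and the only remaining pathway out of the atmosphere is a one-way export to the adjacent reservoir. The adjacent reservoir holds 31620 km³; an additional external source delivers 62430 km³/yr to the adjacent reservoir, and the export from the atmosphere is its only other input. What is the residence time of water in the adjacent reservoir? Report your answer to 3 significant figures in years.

0.188 yr

Balance the atmosphere: ΣF_in = 64960 + 300200 = 365160 km³/yr.
Export to the adjacent reservoir = ΣF_in − (259000) = 106160 km³/yr.
Total input to the adjacent reservoir = 106160 + 62430 = 168590 km³/yr; at steady state this equals its total output.
τ = M / F = 31620 / 168590 = 0.1876 yr.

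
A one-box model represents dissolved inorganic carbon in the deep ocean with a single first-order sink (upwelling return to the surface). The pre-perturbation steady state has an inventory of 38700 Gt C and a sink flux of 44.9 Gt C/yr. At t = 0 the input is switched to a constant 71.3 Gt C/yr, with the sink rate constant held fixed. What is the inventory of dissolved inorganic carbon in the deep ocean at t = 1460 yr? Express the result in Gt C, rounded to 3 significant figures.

57300 Gt C

Residence time τ = M₀/F₀ = 861.9 yr. The eventual steady state is M_∞ = M₀·(F₁/F₀) = 38700 × 71.3/44.9 = 61455 Gt C.
The anomaly ΔM(t) = M(t) − M_∞ decays as ΔM₀·e^(−t/τ) with ΔM₀ = 38700 − 61455 = −22750 Gt C.
At t = 1460 yr, e^(−t/τ) = e^(−1.694) = 0.1838, so ΔM = −4182 Gt C and M = 61455 − 4182 = 57272 Gt C.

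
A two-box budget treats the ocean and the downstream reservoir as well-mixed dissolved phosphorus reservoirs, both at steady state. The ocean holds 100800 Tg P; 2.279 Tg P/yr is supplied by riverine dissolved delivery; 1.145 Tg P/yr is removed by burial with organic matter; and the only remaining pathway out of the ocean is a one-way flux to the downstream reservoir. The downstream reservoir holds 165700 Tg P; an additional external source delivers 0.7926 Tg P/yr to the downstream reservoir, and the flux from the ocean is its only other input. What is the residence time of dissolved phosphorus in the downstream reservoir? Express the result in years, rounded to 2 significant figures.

Balance the ocean: ΣF_in = 2.2790 Tg P/yr.
Flux to the downstream reservoir = ΣF_in − (1.145) = 1.1340 Tg P/yr.
Total input to the downstream reservoir = 1.1340 + 0.7926 = 1.9266 Tg P/yr; at steady state this equals its total output.
τ = M / F = 165700 / 1.9266 = 86010 yr.

86000 yr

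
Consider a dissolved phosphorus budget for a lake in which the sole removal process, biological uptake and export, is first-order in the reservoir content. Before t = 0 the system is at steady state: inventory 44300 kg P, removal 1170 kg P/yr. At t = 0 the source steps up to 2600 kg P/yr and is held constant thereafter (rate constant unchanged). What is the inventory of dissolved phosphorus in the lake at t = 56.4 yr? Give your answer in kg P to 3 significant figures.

86200 kg P

The sink rate constant is k = F₀/M₀ = 1170/44300 = 0.02641 yr⁻¹.
Solving dM/dt = F₁ − kM with M(0) = M₀ gives M(t) = F₁/k + (M₀ − F₁/k)·e^(−kt).
F₁/k = 2600/0.02641 = 98444 kg P; kt = 0.02641 × 56.4 = 1.490, e^(−kt) = 0.2255.
M(56.4) = 98444 + (44300 − 98444) × 0.2255 = 98444 − 12210 = 86237 kg P.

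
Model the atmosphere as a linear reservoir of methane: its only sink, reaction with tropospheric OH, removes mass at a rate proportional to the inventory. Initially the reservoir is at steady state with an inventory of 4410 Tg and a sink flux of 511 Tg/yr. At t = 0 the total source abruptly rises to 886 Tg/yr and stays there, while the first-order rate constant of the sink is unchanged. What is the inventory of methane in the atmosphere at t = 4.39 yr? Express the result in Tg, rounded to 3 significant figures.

5700 Tg

τ = M₀/F₀ = 4410/511 = 8.630 yr; rate constant k = 1/τ.
New steady state M_∞ = F₁/k = F₁·τ = 886 × 8.630 = 7646.3 Tg.
M(t) = M_∞ + (M₀ − M_∞)·e^(−t/τ); t/τ = 4.39/8.630 = 0.5087, so e^(−t/τ) = 0.6013.
M(t) = 7646.3 − 3236 × 0.6013 = 5700.4 Tg.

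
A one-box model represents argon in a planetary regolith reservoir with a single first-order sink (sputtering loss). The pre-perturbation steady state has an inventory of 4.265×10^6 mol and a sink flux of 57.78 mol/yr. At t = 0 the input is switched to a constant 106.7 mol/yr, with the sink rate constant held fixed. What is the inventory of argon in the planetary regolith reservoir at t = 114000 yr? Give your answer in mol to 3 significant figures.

τ = M₀/F₀ = 4.265×10^6/57.78 = 73810 yr; rate constant k = 1/τ.
New steady state M_∞ = F₁/k = F₁·τ = 106.7 × 73810 = 7.8760×10^6 mol.
M(t) = M_∞ + (M₀ − M_∞)·e^(−t/τ); t/τ = 114000/73810 = 1.544, so e^(−t/τ) = 0.2134.
M(t) = 7.8760×10^6 − 3.611×10^6 × 0.2134 = 7.1053×10^6 mol.

7.11×10^6 mol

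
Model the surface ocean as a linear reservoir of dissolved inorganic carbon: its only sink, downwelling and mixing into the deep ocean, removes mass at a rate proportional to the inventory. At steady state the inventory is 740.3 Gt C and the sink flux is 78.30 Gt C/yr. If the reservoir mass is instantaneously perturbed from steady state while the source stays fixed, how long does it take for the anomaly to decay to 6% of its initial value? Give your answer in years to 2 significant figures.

27 yr

For a linear reservoir the anomaly decays as exp(−t/τ) with τ = M/F = 740.3/78.30 = 9.455 yr.
exp(−t/τ) = 0.06 ⇒ t = −τ ln(0.06) = 9.455 × 2.813 = 26.60 yr.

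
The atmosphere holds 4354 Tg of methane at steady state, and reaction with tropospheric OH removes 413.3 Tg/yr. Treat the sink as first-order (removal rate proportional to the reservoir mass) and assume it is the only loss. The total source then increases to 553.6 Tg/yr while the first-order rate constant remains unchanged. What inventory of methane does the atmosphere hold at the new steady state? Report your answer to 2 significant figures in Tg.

5800 Tg

Rate constant k = F/M = 413.3 / 4354 = 0.09492 yr⁻¹.
At the new steady state, source = k·M_new ⇒ M_new = 553.6 / 0.09492 = 5832 Tg.
(Equivalently M_new = M × F_new/F_old = 4354 × 553.6/413.3.)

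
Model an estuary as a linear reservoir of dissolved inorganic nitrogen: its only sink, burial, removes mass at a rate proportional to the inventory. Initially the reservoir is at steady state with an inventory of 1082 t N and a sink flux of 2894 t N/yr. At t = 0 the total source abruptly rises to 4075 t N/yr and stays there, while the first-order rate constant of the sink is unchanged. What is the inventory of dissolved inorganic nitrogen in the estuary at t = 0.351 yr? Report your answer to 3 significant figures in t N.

The sink rate constant is k = F₀/M₀ = 2894/1082 = 2.675 yr⁻¹.
Solving dM/dt = F₁ − kM with M(0) = M₀ gives M(t) = F₁/k + (M₀ − F₁/k)·e^(−kt).
F₁/k = 4075/2.675 = 1523.5 t N; kt = 2.675 × 0.351 = 0.9388, e^(−kt) = 0.3911.
M(0.351) = 1523.5 + (1082 − 1523.5) × 0.3911 = 1523.5 − 172.7 = 1350.9 t N.

1350 t N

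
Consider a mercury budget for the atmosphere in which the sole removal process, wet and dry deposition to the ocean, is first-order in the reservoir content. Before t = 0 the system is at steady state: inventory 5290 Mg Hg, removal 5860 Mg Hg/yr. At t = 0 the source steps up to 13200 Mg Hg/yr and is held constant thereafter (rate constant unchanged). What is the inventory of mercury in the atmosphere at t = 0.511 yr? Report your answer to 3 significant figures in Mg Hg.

Residence time τ = M₀/F₀ = 0.9027 yr. The eventual steady state is M_∞ = M₀·(F₁/F₀) = 5290 × 13200/5860 = 11916 Mg Hg.
The anomaly ΔM(t) = M(t) − M_∞ decays as ΔM₀·e^(−t/τ) with ΔM₀ = 5290 − 11916 = −6626 Mg Hg.
At t = 0.511 yr, e^(−t/τ) = e^(−0.5661) = 0.5678, so ΔM = −3762 Mg Hg and M = 11916 − 3762 = 8154.1 Mg Hg.

8150 Mg Hg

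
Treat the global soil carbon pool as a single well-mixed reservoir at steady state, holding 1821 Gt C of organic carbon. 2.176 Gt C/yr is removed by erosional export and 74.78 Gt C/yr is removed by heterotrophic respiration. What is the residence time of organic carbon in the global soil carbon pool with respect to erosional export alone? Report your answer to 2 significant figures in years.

Residence time with respect to a single sink: τ = M / F_sink.
τ = 1821 / 2.176 = 836.9 yr.

840 yr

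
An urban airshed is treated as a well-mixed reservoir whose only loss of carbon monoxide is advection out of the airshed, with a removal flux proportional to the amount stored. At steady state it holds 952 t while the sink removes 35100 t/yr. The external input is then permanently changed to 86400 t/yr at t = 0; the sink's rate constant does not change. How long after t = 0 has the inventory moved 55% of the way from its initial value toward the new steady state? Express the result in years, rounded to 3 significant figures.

τ = M₀/F₀ = 952/35100 = 0.02712 yr.
The remaining gap fraction is e^(−t/τ); 55% covered ⇒ e^(−t/τ) = 0.450.
t = −τ ln(0.450) = 0.02712 × 0.7985 = 0.02166 yr.

0.0217 yr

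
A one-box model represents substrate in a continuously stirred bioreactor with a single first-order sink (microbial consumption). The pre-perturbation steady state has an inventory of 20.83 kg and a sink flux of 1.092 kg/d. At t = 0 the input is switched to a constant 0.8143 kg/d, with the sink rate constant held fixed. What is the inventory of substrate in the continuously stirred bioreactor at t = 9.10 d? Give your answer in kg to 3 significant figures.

Residence time τ = M₀/F₀ = 19.08 d. The eventual steady state is M_∞ = M₀·(F₁/F₀) = 20.83 × 0.8143/1.092 = 15.533 kg.
The anomaly ΔM(t) = M(t) − M_∞ decays as ΔM₀·e^(−t/τ) with ΔM₀ = 20.83 − 15.533 = 5.297 kg.
At t = 9.10 d, e^(−t/τ) = e^(−0.4771) = 0.6206, so ΔM = 3.287 kg and M = 15.533 + 3.287 = 18.820 kg.

18.8 kg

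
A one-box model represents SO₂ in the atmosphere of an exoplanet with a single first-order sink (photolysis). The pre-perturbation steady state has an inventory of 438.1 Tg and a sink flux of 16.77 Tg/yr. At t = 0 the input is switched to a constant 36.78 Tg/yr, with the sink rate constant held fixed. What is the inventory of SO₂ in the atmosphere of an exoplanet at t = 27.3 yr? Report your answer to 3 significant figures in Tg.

τ = M₀/F₀ = 438.1/16.77 = 26.12 yr; rate constant k = 1/τ.
New steady state M_∞ = F₁/k = F₁·τ = 36.78 × 26.12 = 960.84 Tg.
M(t) = M_∞ + (M₀ − M_∞)·e^(−t/τ); t/τ = 27.3/26.12 = 1.045, so e^(−t/τ) = 0.3517.
M(t) = 960.84 − 522.7 × 0.3517 = 777.00 Tg.

777 Tg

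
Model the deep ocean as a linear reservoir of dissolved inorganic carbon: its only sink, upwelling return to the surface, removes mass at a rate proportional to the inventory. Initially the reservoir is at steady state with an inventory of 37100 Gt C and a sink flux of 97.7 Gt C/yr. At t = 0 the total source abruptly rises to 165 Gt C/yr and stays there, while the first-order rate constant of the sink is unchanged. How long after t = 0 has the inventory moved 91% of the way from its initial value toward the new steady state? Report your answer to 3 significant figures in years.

914 yr

τ = M₀/F₀ = 37100/97.7 = 379.7 yr.
The remaining gap fraction is e^(−t/τ); 91% covered ⇒ e^(−t/τ) = 0.0900.
t = −τ ln(0.0900) = 379.7 × 2.408 = 914.4 yr.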